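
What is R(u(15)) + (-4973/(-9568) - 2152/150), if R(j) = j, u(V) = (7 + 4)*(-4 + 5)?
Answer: -2028593/717600 ≈ -2.8269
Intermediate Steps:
u(V) = 11 (u(V) = 11*1 = 11)
R(u(15)) + (-4973/(-9568) - 2152/150) = 11 + (-4973/(-9568) - 2152/150) = 11 + (-4973*(-1/9568) - 2152*1/150) = 11 + (4973/9568 - 1076/75) = 11 - 9922193/717600 = -2028593/717600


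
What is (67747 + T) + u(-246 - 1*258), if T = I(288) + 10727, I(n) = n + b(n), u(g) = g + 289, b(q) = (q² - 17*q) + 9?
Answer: 156604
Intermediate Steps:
b(q) = 9 + q² - 17*q
u(g) = 289 + g
I(n) = 9 + n² - 16*n (I(n) = n + (9 + n² - 17*n) = 9 + n² - 16*n)
T = 89072 (T = (9 + 288² - 16*288) + 10727 = (9 + 82944 - 4608) + 10727 = 78345 + 10727 = 89072)
(67747 + T) + u(-246 - 1*258) = (67747 + 89072) + (289 + (-246 - 1*258)) = 156819 + (289 + (-246 - 258)) = 156819 + (289 - 504) = 156819 - 215 = 156604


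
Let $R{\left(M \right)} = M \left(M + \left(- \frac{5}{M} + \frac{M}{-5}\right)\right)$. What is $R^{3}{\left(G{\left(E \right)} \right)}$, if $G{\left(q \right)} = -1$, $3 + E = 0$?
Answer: $- \frac{9261}{125} \approx -74.088$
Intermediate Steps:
$E = -3$ ($E = -3 + 0 = -3$)
$R{\left(M \right)} = M \left(- \frac{5}{M} + \frac{4 M}{5}\right)$ ($R{\left(M \right)} = M \left(M + \left(- \frac{5}{M} + M \left(- \frac{1}{5}\right)\right)\right) = M \left(M - \left(\frac{5}{M} + \frac{M}{5}\right)\right) = M \left(- \frac{5}{M} + \frac{4 M}{5}\right)$)
$R^{3}{\left(G{\left(E \right)} \right)} = \left(-5 + \frac{4 \left(-1\right)^{2}}{5}\right)^{3} = \left(-5 + \frac{4}{5} \cdot 1\right)^{3} = \left(-5 + \frac{4}{5}\right)^{3} = \left(- \frac{21}{5}\right)^{3} = - \frac{9261}{125}$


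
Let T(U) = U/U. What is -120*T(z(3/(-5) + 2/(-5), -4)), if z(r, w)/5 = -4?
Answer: -120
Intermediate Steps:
z(r, w) = -20 (z(r, w) = 5*(-4) = -20)
T(U) = 1
-120*T(z(3/(-5) + 2/(-5), -4)) = -120*1 = -120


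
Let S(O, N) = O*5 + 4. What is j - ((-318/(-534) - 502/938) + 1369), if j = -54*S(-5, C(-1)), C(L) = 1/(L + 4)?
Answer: -9811653/41741 ≈ -235.06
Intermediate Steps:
C(L) = 1/(4 + L)
S(O, N) = 4 + 5*O (S(O, N) = 5*O + 4 = 4 + 5*O)
j = 1134 (j = -54*(4 + 5*(-5)) = -54*(4 - 25) = -54*(-21) = 1134)
j - ((-318/(-534) - 502/938) + 1369) = 1134 - ((-318/(-534) - 502/938) + 1369) = 1134 - ((-318*(-1/534) - 502*1/938) + 1369) = 1134 - ((53/89 - 251/469) + 1369) = 1134 - (2518/41741 + 1369) = 1134 - 1*57145947/41741 = 1134 - 57145947/41741 = -9811653/41741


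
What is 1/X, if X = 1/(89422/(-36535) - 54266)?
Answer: -1982697732/36535 ≈ -54268.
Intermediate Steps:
X = -36535/1982697732 (X = 1/(89422*(-1/36535) - 54266) = 1/(-89422/36535 - 54266) = 1/(-1982697732/36535) = -36535/1982697732 ≈ -1.8427e-5)
1/X = 1/(-36535/1982697732) = -1982697732/36535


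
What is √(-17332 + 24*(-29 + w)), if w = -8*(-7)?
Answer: 2*I*√4171 ≈ 129.17*I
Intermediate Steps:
w = 56
√(-17332 + 24*(-29 + w)) = √(-17332 + 24*(-29 + 56)) = √(-17332 + 24*27) = √(-17332 + 648) = √(-16684) = 2*I*√4171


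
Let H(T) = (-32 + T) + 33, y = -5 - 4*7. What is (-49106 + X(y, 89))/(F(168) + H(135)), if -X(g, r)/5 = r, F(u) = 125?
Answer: -16517/87 ≈ -189.85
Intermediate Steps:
y = -33 (y = -5 - 28 = -33)
X(g, r) = -5*r
H(T) = 1 + T
(-49106 + X(y, 89))/(F(168) + H(135)) = (-49106 - 5*89)/(125 + (1 + 135)) = (-49106 - 445)/(125 + 136) = -49551/261 = -49551*1/261 = -16517/87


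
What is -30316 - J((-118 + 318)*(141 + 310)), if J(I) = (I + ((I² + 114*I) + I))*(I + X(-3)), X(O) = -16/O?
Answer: -2204574110062148/3 ≈ -7.3486e+14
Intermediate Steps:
J(I) = (16/3 + I)*(I² + 116*I) (J(I) = (I + ((I² + 114*I) + I))*(I - 16/(-3)) = (I + (I² + 115*I))*(I - 16*(-⅓)) = (I² + 116*I)*(I + 16/3) = (I² + 116*I)*(16/3 + I) = (16/3 + I)*(I² + 116*I))
-30316 - J((-118 + 318)*(141 + 310)) = -30316 - (-118 + 318)*(141 + 310)*(1856 + 3*((-118 + 318)*(141 + 310))² + 364*((-118 + 318)*(141 + 310)))/3 = -30316 - 200*451*(1856 + 3*(200*451)² + 364*(200*451))/3 = -30316 - 90200*(1856 + 3*90200² + 364*90200)/3 = -30316 - 90200*(1856 + 3*8136040000 + 32832800)/3 = -30316 - 90200*(1856 + 24408120000 + 32832800)/3 = -30316 - 90200*24440954656/3 = -30316 - 1*2204574109971200/3 = -30316 - 2204574109971200/3 = -2204574110062148/3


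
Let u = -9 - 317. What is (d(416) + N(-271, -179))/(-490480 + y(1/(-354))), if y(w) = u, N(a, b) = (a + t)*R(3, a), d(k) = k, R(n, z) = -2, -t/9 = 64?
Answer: -1055/245403 ≈ -0.0042991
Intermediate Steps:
t = -576 (t = -9*64 = -576)
N(a, b) = 1152 - 2*a (N(a, b) = (a - 576)*(-2) = (-576 + a)*(-2) = 1152 - 2*a)
u = -326
y(w) = -326
(d(416) + N(-271, -179))/(-490480 + y(1/(-354))) = (416 + (1152 - 2*(-271)))/(-490480 - 326) = (416 + (1152 + 542))/(-490806) = (416 + 1694)*(-1/490806) = 2110*(-1/490806) = -1055/245403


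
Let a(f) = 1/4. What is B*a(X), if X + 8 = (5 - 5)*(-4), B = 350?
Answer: 175/2 ≈ 87.500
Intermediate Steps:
X = -8 (X = -8 + (5 - 5)*(-4) = -8 + 0*(-4) = -8 + 0 = -8)
a(f) = ¼ (a(f) = 1*(¼) = ¼)
B*a(X) = 350*(¼) = 175/2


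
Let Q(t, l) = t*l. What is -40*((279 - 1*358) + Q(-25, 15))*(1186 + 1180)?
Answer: 42966560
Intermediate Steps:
Q(t, l) = l*t
-40*((279 - 1*358) + Q(-25, 15))*(1186 + 1180) = -40*((279 - 1*358) + 15*(-25))*(1186 + 1180) = -40*((279 - 358) - 375)*2366 = -40*(-79 - 375)*2366 = -(-18160)*2366 = -40*(-1074164) = 42966560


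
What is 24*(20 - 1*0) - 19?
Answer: 461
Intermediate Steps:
24*(20 - 1*0) - 19 = 24*(20 + 0) - 19 = 24*20 - 19 = 480 - 19 = 461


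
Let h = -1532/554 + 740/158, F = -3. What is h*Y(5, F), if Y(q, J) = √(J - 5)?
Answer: 83952*I*√2/21883 ≈ 5.4255*I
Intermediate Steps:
Y(q, J) = √(-5 + J)
h = 41976/21883 (h = -1532*1/554 + 740*(1/158) = -766/277 + 370/79 = 41976/21883 ≈ 1.9182)
h*Y(5, F) = 41976*√(-5 - 3)/21883 = 41976*√(-8)/21883 = 41976*(2*I*√2)/21883 = 83952*I*√2/21883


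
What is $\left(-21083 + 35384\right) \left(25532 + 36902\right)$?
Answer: $892868634$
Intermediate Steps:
$\left(-21083 + 35384\right) \left(25532 + 36902\right) = 14301 \cdot 62434 = 892868634$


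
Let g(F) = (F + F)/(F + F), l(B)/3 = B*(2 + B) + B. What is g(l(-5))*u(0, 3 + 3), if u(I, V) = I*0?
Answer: 0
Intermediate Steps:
u(I, V) = 0
l(B) = 3*B + 3*B*(2 + B) (l(B) = 3*(B*(2 + B) + B) = 3*(B + B*(2 + B)) = 3*B + 3*B*(2 + B))
g(F) = 1 (g(F) = (2*F)/((2*F)) = (2*F)*(1/(2*F)) = 1)
g(l(-5))*u(0, 3 + 3) = 1*0 = 0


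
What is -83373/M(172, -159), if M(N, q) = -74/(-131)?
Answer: -10921863/74 ≈ -1.4759e+5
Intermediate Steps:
M(N, q) = 74/131 (M(N, q) = -74*(-1/131) = 74/131)
-83373/M(172, -159) = -83373/74/131 = -83373*131/74 = -10921863/74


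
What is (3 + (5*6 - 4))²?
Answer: 841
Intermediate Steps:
(3 + (5*6 - 4))² = (3 + (30 - 4))² = (3 + 26)² = 29² = 841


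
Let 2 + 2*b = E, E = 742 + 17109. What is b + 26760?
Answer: 71369/2 ≈ 35685.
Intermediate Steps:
E = 17851
b = 17849/2 (b = -1 + (½)*17851 = -1 + 17851/2 = 17849/2 ≈ 8924.5)
b + 26760 = 17849/2 + 26760 = 71369/2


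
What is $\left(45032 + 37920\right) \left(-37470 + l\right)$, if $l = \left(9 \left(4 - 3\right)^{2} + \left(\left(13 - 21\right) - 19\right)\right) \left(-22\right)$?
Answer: $-3075362448$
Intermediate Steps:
$l = 396$ ($l = \left(9 \cdot 1^{2} - 27\right) \left(-22\right) = \left(9 \cdot 1 - 27\right) \left(-22\right) = \left(9 - 27\right) \left(-22\right) = \left(-18\right) \left(-22\right) = 396$)
$\left(45032 + 37920\right) \left(-37470 + l\right) = \left(45032 + 37920\right) \left(-37470 + 396\right) = 82952 \left(-37074\right) = -3075362448$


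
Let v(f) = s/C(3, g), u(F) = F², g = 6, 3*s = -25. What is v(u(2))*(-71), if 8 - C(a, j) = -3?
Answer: 1775/33 ≈ 53.788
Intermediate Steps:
s = -25/3 (s = (⅓)*(-25) = -25/3 ≈ -8.3333)
C(a, j) = 11 (C(a, j) = 8 - 1*(-3) = 8 + 3 = 11)
v(f) = -25/33 (v(f) = -25/3/11 = -25/3*1/11 = -25/33)
v(u(2))*(-71) = -25/33*(-71) = 1775/33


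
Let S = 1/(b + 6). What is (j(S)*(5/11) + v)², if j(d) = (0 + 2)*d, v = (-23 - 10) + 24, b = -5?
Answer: 7921/121 ≈ 65.463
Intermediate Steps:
S = 1 (S = 1/(-5 + 6) = 1/1 = 1)
v = -9 (v = -33 + 24 = -9)
j(d) = 2*d
(j(S)*(5/11) + v)² = ((2*1)*(5/11) - 9)² = (2*(5*(1/11)) - 9)² = (2*(5/11) - 9)² = (10/11 - 9)² = (-89/11)² = 7921/121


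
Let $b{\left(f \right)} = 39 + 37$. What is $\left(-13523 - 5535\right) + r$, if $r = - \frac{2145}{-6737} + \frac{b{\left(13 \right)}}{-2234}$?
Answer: $- \frac{143413674323}{7525229} \approx -19058.0$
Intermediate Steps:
$b{\left(f \right)} = 76$
$r = \frac{2139959}{7525229}$ ($r = - \frac{2145}{-6737} + \frac{76}{-2234} = \left(-2145\right) \left(- \frac{1}{6737}\right) + 76 \left(- \frac{1}{2234}\right) = \frac{2145}{6737} - \frac{38}{1117} = \frac{2139959}{7525229} \approx 0.28437$)
$\left(-13523 - 5535\right) + r = \left(-13523 - 5535\right) + \frac{2139959}{7525229} = -19058 + \frac{2139959}{7525229} = - \frac{143413674323}{7525229}$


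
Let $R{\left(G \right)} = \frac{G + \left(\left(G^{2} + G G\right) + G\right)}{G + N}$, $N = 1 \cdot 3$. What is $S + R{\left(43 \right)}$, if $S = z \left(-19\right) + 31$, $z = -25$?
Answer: $\frac{13530}{23} \approx 588.26$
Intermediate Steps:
$N = 3$
$S = 506$ ($S = \left(-25\right) \left(-19\right) + 31 = 475 + 31 = 506$)
$R{\left(G \right)} = \frac{2 G + 2 G^{2}}{3 + G}$ ($R{\left(G \right)} = \frac{G + \left(\left(G^{2} + G G\right) + G\right)}{G + 3} = \frac{G + \left(\left(G^{2} + G^{2}\right) + G\right)}{3 + G} = \frac{G + \left(2 G^{2} + G\right)}{3 + G} = \frac{G + \left(G + 2 G^{2}\right)}{3 + G} = \frac{2 G + 2 G^{2}}{3 + G}$)
$S + R{\left(43 \right)} = 506 + 2 \cdot 43 \frac{1}{3 + 43} \left(1 + 43\right) = 506 + 2 \cdot 43 \cdot \frac{1}{46} \cdot 44 = 506 + \frac{1892}{23} = \frac{13530}{23}$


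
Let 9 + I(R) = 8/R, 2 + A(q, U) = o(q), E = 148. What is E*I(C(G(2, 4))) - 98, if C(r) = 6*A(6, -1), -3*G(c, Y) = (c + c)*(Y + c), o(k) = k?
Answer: -4142/3 ≈ -1380.7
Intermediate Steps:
A(q, U) = -2 + q
G(c, Y) = -2*c*(Y + c)/3 (G(c, Y) = -(c + c)*(Y + c)/3 = -2*c*(Y + c)/3)
C(r) = 24 (C(r) = 6*(-2 + 6) = 6*4 = 24)
I(R) = -9 + 8/R
E*I(C(G(2, 4))) - 98 = 148*(-9 + 8/24) - 98 = 148*(-9 + 8*(1/24)) - 98 = 148*(-9 + 1/3) - 98 = 148*(-26/3) - 98 = -3848/3 - 98 = -4142/3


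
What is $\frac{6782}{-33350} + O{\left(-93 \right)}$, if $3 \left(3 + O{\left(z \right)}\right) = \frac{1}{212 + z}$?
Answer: $- \frac{19052837}{5952975} \approx -3.2006$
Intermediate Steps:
$O{\left(z \right)} = -3 + \frac{1}{3 \left(212 + z\right)}$
$\frac{6782}{-33350} + O{\left(-93 \right)} = \frac{6782}{-33350} + \frac{-1907 - -837}{3 \left(212 - 93\right)} = 6782 \left(- \frac{1}{33350}\right) + \frac{-1907 + 837}{3 \cdot 119} = - \frac{3391}{16675} + \frac{1}{3} \cdot \frac{1}{119} \left(-1070\right) = - \frac{3391}{16675} - \frac{1070}{357} = - \frac{19052837}{5952975}$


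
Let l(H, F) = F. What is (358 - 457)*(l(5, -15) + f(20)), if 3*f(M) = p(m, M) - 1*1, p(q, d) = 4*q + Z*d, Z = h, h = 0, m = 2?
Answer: 1254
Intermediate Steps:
Z = 0
p(q, d) = 4*q (p(q, d) = 4*q + 0*d = 4*q + 0 = 4*q)
f(M) = 7/3 (f(M) = (4*2 - 1*1)/3 = (8 - 1)/3 = (⅓)*7 = 7/3)
(358 - 457)*(l(5, -15) + f(20)) = (358 - 457)*(-15 + 7/3) = -99*(-38/3) = 1254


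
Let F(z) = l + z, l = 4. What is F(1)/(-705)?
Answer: -1/141 ≈ -0.0070922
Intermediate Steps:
F(z) = 4 + z
F(1)/(-705) = (4 + 1)/(-705) = 5*(-1/705) = -1/141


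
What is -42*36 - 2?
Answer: -1514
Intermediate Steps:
-42*36 - 2 = -1512 - 2 = -1514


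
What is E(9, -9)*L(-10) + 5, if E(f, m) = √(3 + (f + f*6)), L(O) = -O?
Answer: 5 + 10*√66 ≈ 86.240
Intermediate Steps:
E(f, m) = √(3 + 7*f) (E(f, m) = √(3 + (f + 6*f)) = √(3 + 7*f))
E(9, -9)*L(-10) + 5 = √(3 + 7*9)*(-1*(-10)) + 5 = √(3 + 63)*10 + 5 = √66*10 + 5 = 10*√66 + 5 = 5 + 10*√66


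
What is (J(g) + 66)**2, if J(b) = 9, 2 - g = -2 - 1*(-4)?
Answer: 5625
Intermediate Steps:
g = 0 (g = 2 - (-2 - 1*(-4)) = 2 - (-2 + 4) = 2 - 1*2 = 2 - 2 = 0)
(J(g) + 66)**2 = (9 + 66)**2 = 75**2 = 5625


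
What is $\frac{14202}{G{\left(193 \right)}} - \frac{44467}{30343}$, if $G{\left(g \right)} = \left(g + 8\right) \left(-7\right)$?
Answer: $- \frac{164498785}{14230867} \approx -11.559$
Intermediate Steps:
$G{\left(g \right)} = -56 - 7 g$ ($G{\left(g \right)} = \left(8 + g\right) \left(-7\right) = -56 - 7 g$)
$\frac{14202}{G{\left(193 \right)}} - \frac{44467}{30343} = \frac{14202}{-56 - 1351} - \frac{44467}{30343} = \frac{14202}{-1407} - \frac{44467}{30343} = 14202 \left(- \frac{1}{1407}\right) - \frac{44467}{30343} = - \frac{4734}{469} - \frac{44467}{30343} = - \frac{164498785}{14230867}$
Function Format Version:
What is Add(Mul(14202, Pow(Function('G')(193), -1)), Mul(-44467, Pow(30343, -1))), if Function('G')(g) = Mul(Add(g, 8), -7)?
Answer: Rational(-164498785, 14230867) ≈ -11.559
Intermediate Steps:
Function('G')(g) = Add(-56, Mul(-7, g)) (Function('G')(g) = Mul(Add(8, g), -7) = Add(-56, Mul(-7, g)))
Add(Mul(14202, Pow(Function('G')(193), -1)), Mul(-44467, Pow(30343, -1))) = Add(Mul(14202, Pow(Add(-56, Mul(-7, 193)), -1)), Mul(-44467, Pow(30343, -1))) = Add(Mul(14202, Pow(Add(-56, -1351), -1)), Mul(-44467, Rational(1, 30343))) = Add(Mul(14202, Pow(-1407, -1)), Rational(-44467, 30343)) = Add(Mul(14202, Rational(-1, 1407)), Rational(-44467, 30343)) = Add(Rational(-4734, 469), Rational(-44467, 30343)) = Rational(-164498785, 14230867)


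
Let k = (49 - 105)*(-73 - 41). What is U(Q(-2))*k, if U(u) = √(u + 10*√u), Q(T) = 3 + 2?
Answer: 6384*√(5 + 10*√5) ≈ 33393.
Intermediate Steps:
Q(T) = 5
k = 6384 (k = -56*(-114) = 6384)
U(Q(-2))*k = √(5 + 10*√5)*6384 = 6384*√(5 + 10*√5)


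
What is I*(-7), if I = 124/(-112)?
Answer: 31/4 ≈ 7.7500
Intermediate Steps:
I = -31/28 (I = 124*(-1/112) = -31/28 ≈ -1.1071)
I*(-7) = -31/28*(-7) = 31/4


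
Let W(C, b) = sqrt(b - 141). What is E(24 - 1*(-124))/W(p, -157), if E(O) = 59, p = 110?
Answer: -59*I*sqrt(298)/298 ≈ -3.4178*I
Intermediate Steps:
W(C, b) = sqrt(-141 + b)
E(24 - 1*(-124))/W(p, -157) = 59/(sqrt(-141 - 157)) = 59/(sqrt(-298)) = 59/((I*sqrt(298))) = 59*(-I*sqrt(298)/298) = -59*I*sqrt(298)/298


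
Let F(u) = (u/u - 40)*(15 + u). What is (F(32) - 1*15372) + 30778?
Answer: 13573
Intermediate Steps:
F(u) = -585 - 39*u (F(u) = (1 - 40)*(15 + u) = -39*(15 + u) = -585 - 39*u)
(F(32) - 1*15372) + 30778 = ((-585 - 39*32) - 1*15372) + 30778 = ((-585 - 1248) - 15372) + 30778 = (-1833 - 15372) + 30778 = -17205 + 30778 = 13573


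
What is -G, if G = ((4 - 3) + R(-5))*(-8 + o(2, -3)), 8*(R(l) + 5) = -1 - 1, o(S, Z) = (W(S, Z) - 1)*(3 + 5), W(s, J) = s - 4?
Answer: -136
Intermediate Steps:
W(s, J) = -4 + s
o(S, Z) = -40 + 8*S (o(S, Z) = ((-4 + S) - 1)*(3 + 5) = (-5 + S)*8 = -40 + 8*S)
R(l) = -21/4 (R(l) = -5 + (-1 - 1)/8 = -5 + (⅛)*(-2) = -5 - ¼ = -21/4)
G = 136 (G = ((4 - 3) - 21/4)*(-8 + (-40 + 8*2)) = (1 - 21/4)*(-8 + (-40 + 16)) = -17*(-8 - 24)/4 = -17/4*(-32) = 136)
-G = -1*136 = -136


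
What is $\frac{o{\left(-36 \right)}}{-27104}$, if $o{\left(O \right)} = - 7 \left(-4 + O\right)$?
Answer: $- \frac{5}{484} \approx -0.010331$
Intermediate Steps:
$o{\left(O \right)} = 28 - 7 O$
$\frac{o{\left(-36 \right)}}{-27104} = \frac{28 - -252}{-27104} = \left(28 + 252\right) \left(- \frac{1}{27104}\right) = 280 \left(- \frac{1}{27104}\right) = - \frac{5}{484}$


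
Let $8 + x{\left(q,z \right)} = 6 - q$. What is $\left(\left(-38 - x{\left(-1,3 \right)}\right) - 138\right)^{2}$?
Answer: $30625$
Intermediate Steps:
$x{\left(q,z \right)} = -2 - q$ ($x{\left(q,z \right)} = -8 - \left(-6 + q\right) = -2 - q$)
$\left(\left(-38 - x{\left(-1,3 \right)}\right) - 138\right)^{2} = \left(\left(-38 - \left(-2 - -1\right)\right) - 138\right)^{2} = \left(\left(-38 - \left(-2 + 1\right)\right) - 138\right)^{2} = \left(\left(-38 - -1\right) - 138\right)^{2} = \left(\left(-38 + 1\right) - 138\right)^{2} = \left(-37 - 138\right)^{2} = \left(-175\right)^{2} = 30625$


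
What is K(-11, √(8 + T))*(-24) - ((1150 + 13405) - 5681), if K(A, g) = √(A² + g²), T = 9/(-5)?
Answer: -8874 - 48*√795/5 ≈ -9144.7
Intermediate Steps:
T = -9/5 (T = 9*(-⅕) = -9/5 ≈ -1.8000)
K(-11, √(8 + T))*(-24) - ((1150 + 13405) - 5681) = √((-11)² + (√(8 - 9/5))²)*(-24) - ((1150 + 13405) - 5681) = √(121 + (√(31/5))²)*(-24) - (14555 - 5681) = √(121 + (√155/5)²)*(-24) - 1*8874 = √(121 + 31/5)*(-24) - 8874 = √(636/5)*(-24) - 8874 = (2*√795/5)*(-24) - 8874 = -48*√795/5 - 8874 = -8874 - 48*√795/5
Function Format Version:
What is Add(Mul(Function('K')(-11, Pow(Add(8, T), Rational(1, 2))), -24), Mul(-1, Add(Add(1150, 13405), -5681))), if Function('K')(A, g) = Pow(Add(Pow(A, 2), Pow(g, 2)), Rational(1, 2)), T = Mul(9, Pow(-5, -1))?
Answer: Add(-8874, Mul(Rational(-48, 5), Pow(795, Rational(1, 2)))) ≈ -9144.7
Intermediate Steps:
T = Rational(-9, 5) (T = Mul(9, Rational(-1, 5)) = Rational(-9, 5) ≈ -1.8000)
Add(Mul(Function('K')(-11, Pow(Add(8, T), Rational(1, 2))), -24), Mul(-1, Add(Add(1150, 13405), -5681))) = Add(Mul(Pow(Add(Pow(-11, 2), Pow(Pow(Add(8, Rational(-9, 5)), Rational(1, 2)), 2)), Rational(1, 2)), -24), Mul(-1, Add(Add(1150, 13405), -5681))) = Add(Mul(Pow(Add(121, Pow(Pow(Rational(31, 5), Rational(1, 2)), 2)), Rational(1, 2)), -24), Mul(-1, Add(14555, -5681))) = Add(Mul(Pow(Add(121, Pow(Mul(Rational(1, 5), Pow(155, Rational(1, 2))), 2)), Rational(1, 2)), -24), Mul(-1, 8874)) = Add(Mul(Pow(Add(121, Rational(31, 5)), Rational(1, 2)), -24), -8874) = Add(Mul(Pow(Rational(636, 5), Rational(1, 2)), -24), -8874) = Add(Mul(Mul(Rational(2, 5), Pow(795, Rational(1, 2))), -24), -8874) = Add(Mul(Rational(-48, 5), Pow(795, Rational(1, 2))), -8874) = Add(-8874, Mul(Rational(-48, 5), Pow(795, Rational(1, 2))))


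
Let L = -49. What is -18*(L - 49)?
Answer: 1764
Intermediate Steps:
-18*(L - 49) = -18*(-49 - 49) = -18*(-98) = 1764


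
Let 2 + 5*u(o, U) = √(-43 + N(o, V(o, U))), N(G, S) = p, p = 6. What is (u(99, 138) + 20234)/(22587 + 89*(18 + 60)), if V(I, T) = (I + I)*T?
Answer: 101168/147645 + I*√37/147645 ≈ 0.68521 + 4.1199e-5*I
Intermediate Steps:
V(I, T) = 2*I*T (V(I, T) = (2*I)*T = 2*I*T)
N(G, S) = 6
u(o, U) = -⅖ + I*√37/5 (u(o, U) = -⅖ + √(-43 + 6)/5 = -⅖ + √(-37)/5 = -⅖ + (I*√37)/5 = -⅖ + I*√37/5)
(u(99, 138) + 20234)/(22587 + 89*(18 + 60)) = ((-⅖ + I*√37/5) + 20234)/(22587 + 89*(18 + 60)) = (101168/5 + I*√37/5)/(22587 + 89*78) = (101168/5 + I*√37/5)/(22587 + 6942) = (101168/5 + I*√37/5)/29529 = (101168/5 + I*√37/5)*(1/29529) = 101168/147645 + I*√37/147645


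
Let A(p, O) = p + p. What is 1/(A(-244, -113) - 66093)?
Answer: -1/66581 ≈ -1.5019e-5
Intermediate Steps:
A(p, O) = 2*p
1/(A(-244, -113) - 66093) = 1/(2*(-244) - 66093) = 1/(-488 - 66093) = 1/(-66581) = -1/66581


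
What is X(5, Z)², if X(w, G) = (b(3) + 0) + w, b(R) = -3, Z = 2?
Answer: 4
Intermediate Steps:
X(w, G) = -3 + w (X(w, G) = (-3 + 0) + w = -3 + w)
X(5, Z)² = (-3 + 5)² = 2² = 4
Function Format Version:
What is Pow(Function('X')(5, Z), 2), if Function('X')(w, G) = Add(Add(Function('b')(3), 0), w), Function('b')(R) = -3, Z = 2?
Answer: 4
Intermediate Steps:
Function('X')(w, G) = Add(-3, w) (Function('X')(w, G) = Add(Add(-3, 0), w) = Add(-3, w))
Pow(Function('X')(5, Z), 2) = Pow(Add(-3, 5), 2) = Pow(2, 2) = 4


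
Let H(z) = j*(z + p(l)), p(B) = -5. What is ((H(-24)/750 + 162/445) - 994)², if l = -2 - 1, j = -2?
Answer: 1099586860080361/1113890625 ≈ 9.8716e+5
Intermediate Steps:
l = -3
H(z) = 10 - 2*z (H(z) = -2*(z - 5) = -2*(-5 + z) = 10 - 2*z)
((H(-24)/750 + 162/445) - 994)² = (((10 - 2*(-24))/750 + 162/445) - 994)² = (((10 + 48)*(1/750) + 162*(1/445)) - 994)² = ((58*(1/750) + 162/445) - 994)² = ((29/375 + 162/445) - 994)² = (14731/33375 - 994)² = (-33160019/33375)² = 1099586860080361/1113890625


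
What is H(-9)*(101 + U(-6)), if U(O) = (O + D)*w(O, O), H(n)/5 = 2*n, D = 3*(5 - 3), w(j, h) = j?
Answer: -9090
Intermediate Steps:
D = 6 (D = 3*2 = 6)
H(n) = 10*n (H(n) = 5*(2*n) = 10*n)
U(O) = O*(6 + O) (U(O) = (O + 6)*O = (6 + O)*O = O*(6 + O))
H(-9)*(101 + U(-6)) = (10*(-9))*(101 - 6*(6 - 6)) = -90*(101 - 6*0) = -90*(101 + 0) = -90*101 = -9090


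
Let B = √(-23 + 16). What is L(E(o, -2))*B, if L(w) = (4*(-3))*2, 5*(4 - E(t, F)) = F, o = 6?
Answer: -24*I*√7 ≈ -63.498*I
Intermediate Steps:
E(t, F) = 4 - F/5
B = I*√7 (B = √(-7) = I*√7 ≈ 2.6458*I)
L(w) = -24 (L(w) = -12*2 = -24)
L(E(o, -2))*B = -24*I*√7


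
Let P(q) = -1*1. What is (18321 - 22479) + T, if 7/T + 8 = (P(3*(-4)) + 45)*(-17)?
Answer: -449065/108 ≈ -4158.0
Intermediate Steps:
P(q) = -1
T = -1/108 (T = 7/(-8 + (-1 + 45)*(-17)) = 7/(-8 + 44*(-17)) = 7/(-8 - 748) = 7/(-756) = 7*(-1/756) = -1/108 ≈ -0.0092593)
(18321 - 22479) + T = (18321 - 22479) - 1/108 = -4158 - 1/108 = -449065/108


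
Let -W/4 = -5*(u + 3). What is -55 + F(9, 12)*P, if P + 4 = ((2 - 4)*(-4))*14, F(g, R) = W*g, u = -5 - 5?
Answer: -136135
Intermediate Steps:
u = -10
W = -140 (W = -(-20)*(-10 + 3) = -(-20)*(-7) = -4*35 = -140)
F(g, R) = -140*g
P = 108 (P = -4 + ((2 - 4)*(-4))*14 = -4 - 2*(-4)*14 = -4 + 8*14 = -4 + 112 = 108)
-55 + F(9, 12)*P = -55 - 140*9*108 = -55 - 1260*108 = -55 - 136080 = -136135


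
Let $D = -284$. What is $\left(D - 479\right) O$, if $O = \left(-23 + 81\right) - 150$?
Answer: $70196$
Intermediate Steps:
$O = -92$ ($O = 58 - 150 = -92$)
$\left(D - 479\right) O = \left(-284 - 479\right) \left(-92\right) = \left(-763\right) \left(-92\right) = 70196$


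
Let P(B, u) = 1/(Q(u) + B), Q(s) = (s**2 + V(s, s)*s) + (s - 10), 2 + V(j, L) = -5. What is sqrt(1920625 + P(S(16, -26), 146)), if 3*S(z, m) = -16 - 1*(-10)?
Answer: sqrt(200370731947607)/10214 ≈ 1385.9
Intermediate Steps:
V(j, L) = -7 (V(j, L) = -2 - 5 = -7)
S(z, m) = -2 (S(z, m) = (-16 - 1*(-10))/3 = (-16 + 10)/3 = (1/3)*(-6) = -2)
Q(s) = -10 + s**2 - 6*s (Q(s) = (s**2 - 7*s) + (s - 10) = (s**2 - 7*s) + (-10 + s) = -10 + s**2 - 6*s)
P(B, u) = 1/(-10 + B + u**2 - 6*u) (P(B, u) = 1/((-10 + u**2 - 6*u) + B) = 1/(-10 + B + u**2 - 6*u))
sqrt(1920625 + P(S(16, -26), 146)) = sqrt(1920625 + 1/(-10 - 2 + 146**2 - 6*146)) = sqrt(1920625 + 1/(-10 - 2 + 21316 - 876)) = sqrt(1920625 + 1/20428) = sqrt(39234527501/20428) = sqrt(200370731947607)/10214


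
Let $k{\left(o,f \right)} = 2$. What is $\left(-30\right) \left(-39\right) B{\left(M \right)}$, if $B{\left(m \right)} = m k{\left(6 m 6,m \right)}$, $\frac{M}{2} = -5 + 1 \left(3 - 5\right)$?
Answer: $-32760$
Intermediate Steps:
$M = -14$ ($M = 2 \left(-5 + 1 \left(3 - 5\right)\right) = 2 \left(-5 + 1 \left(-2\right)\right) = 2 \left(-5 - 2\right) = 2 \left(-7\right) = -14$)
$B{\left(m \right)} = 2 m$ ($B{\left(m \right)} = m 2 = 2 m$)
$\left(-30\right) \left(-39\right) B{\left(M \right)} = \left(-30\right) \left(-39\right) 2 \left(-14\right) = 1170 \left(-28\right) = -32760$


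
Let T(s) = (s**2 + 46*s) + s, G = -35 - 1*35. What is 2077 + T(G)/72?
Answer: 75577/36 ≈ 2099.4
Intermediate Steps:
G = -70 (G = -35 - 35 = -70)
T(s) = s**2 + 47*s
2077 + T(G)/72 = 2077 - 70*(47 - 70)/72 = 2077 - 70*(-23)*(1/72) = 2077 + 1610*(1/72) = 2077 + 805/36 = 75577/36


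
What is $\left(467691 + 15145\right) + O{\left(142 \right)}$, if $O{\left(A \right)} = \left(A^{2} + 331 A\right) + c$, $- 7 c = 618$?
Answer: $\frac{3849396}{7} \approx 5.4991 \cdot 10^{5}$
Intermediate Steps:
$c = - \frac{618}{7}$ ($c = \left(- \frac{1}{7}\right) 618 = - \frac{618}{7} \approx -88.286$)
$O{\left(A \right)} = - \frac{618}{7} + A^{2} + 331 A$ ($O{\left(A \right)} = \left(A^{2} + 331 A\right) - \frac{618}{7} = - \frac{618}{7} + A^{2} + 331 A$)
$\left(467691 + 15145\right) + O{\left(142 \right)} = \left(467691 + 15145\right) + \left(- \frac{618}{7} + 142^{2} + 331 \cdot 142\right) = 482836 + \left(- \frac{618}{7} + 20164 + 47002\right) = 482836 + \frac{469544}{7} = \frac{3849396}{7}$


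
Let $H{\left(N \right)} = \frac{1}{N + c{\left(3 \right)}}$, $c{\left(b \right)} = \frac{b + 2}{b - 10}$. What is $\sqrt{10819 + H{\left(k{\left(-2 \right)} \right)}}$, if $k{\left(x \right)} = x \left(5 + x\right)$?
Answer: $\frac{\sqrt{23898842}}{47} \approx 104.01$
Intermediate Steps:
$c{\left(b \right)} = \frac{2 + b}{-10 + b}$
$H{\left(N \right)} = \frac{1}{- \frac{5}{7} + N}$ ($H{\left(N \right)} = \frac{1}{N + \frac{2 + 3}{-10 + 3}} = \frac{1}{N + \frac{1}{-7} \cdot 5} = \frac{1}{N - \frac{5}{7}} = \frac{1}{- \frac{5}{7} + N}$)
$\sqrt{10819 + H{\left(k{\left(-2 \right)} \right)}} = \sqrt{10819 + \frac{7}{-5 + 7 \left(- 2 \left(5 - 2\right)\right)}} = \sqrt{10819 + \frac{7}{-5 + 7 \left(\left(-2\right) 3\right)}} = \sqrt{10819 + \frac{7}{-5 + 7 \left(-6\right)}} = \sqrt{10819 + \frac{7}{-5 - 42}} = \sqrt{10819 + \frac{7}{-47}} = \sqrt{10819 + 7 \left(- \frac{1}{47}\right)} = \sqrt{10819 - \frac{7}{47}} = \sqrt{\frac{508486}{47}} = \frac{\sqrt{23898842}}{47}$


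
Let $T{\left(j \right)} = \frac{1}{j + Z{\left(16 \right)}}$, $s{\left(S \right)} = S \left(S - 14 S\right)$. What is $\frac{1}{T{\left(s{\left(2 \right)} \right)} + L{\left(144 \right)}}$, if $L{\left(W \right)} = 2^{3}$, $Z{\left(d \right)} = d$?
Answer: $\frac{36}{287} \approx 0.12544$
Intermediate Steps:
$s{\left(S \right)} = - 13 S^{2}$ ($s{\left(S \right)} = S \left(- 13 S\right) = - 13 S^{2}$)
$T{\left(j \right)} = \frac{1}{16 + j}$ ($T{\left(j \right)} = \frac{1}{j + 16} = \frac{1}{16 + j}$)
$L{\left(W \right)} = 8$
$\frac{1}{T{\left(s{\left(2 \right)} \right)} + L{\left(144 \right)}} = \frac{1}{\frac{1}{16 - 13 \cdot 2^{2}} + 8} = \frac{1}{\frac{1}{16 - 52} + 8} = \frac{1}{\frac{1}{-36} + 8} = \frac{1}{- \frac{1}{36} + 8} = \frac{1}{\frac{287}{36}} = \frac{36}{287}$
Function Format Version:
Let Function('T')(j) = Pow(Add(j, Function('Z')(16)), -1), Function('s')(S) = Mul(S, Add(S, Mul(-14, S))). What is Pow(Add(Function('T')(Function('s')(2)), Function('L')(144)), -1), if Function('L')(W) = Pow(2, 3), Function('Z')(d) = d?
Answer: Rational(36, 287) ≈ 0.12544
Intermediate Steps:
Function('s')(S) = Mul(-13, Pow(S, 2)) (Function('s')(S) = Mul(S, Mul(-13, S)) = Mul(-13, Pow(S, 2)))
Function('T')(j) = Pow(Add(16, j), -1) (Function('T')(j) = Pow(Add(j, 16), -1) = Pow(Add(16, j), -1))
Function('L')(W) = 8
Pow(Add(Function('T')(Function('s')(2)), Function('L')(144)), -1) = Pow(Add(Pow(Add(16, Mul(-13, Pow(2, 2))), -1), 8), -1) = Pow(Add(Pow(Add(16, Mul(-13, 4)), -1), 8), -1) = Pow(Add(Pow(Add(16, -52), -1), 8), -1) = Pow(Add(Pow(-36, -1), 8), -1) = Pow(Add(Rational(-1, 36), 8), -1) = Pow(Rational(287, 36), -1) = Rational(36, 287)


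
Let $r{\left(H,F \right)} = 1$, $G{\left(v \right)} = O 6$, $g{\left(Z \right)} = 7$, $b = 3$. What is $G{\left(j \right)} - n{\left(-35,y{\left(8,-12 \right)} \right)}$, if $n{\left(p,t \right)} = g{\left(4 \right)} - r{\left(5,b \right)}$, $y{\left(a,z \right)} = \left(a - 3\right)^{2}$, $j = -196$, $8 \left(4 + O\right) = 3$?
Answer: $- \frac{111}{4} \approx -27.75$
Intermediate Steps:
$O = - \frac{29}{8}$ ($O = -4 + \frac{1}{8} \cdot 3 = -4 + \frac{3}{8} = - \frac{29}{8} \approx -3.625$)
$y{\left(a,z \right)} = \left(-3 + a\right)^{2}$
$G{\left(v \right)} = - \frac{87}{4}$ ($G{\left(v \right)} = \left(- \frac{29}{8}\right) 6 = - \frac{87}{4}$)
$n{\left(p,t \right)} = 6$ ($n{\left(p,t \right)} = 7 - 1 = 6$)
$G{\left(j \right)} - n{\left(-35,y{\left(8,-12 \right)} \right)} = - \frac{87}{4} - 6 = - \frac{111}{4}$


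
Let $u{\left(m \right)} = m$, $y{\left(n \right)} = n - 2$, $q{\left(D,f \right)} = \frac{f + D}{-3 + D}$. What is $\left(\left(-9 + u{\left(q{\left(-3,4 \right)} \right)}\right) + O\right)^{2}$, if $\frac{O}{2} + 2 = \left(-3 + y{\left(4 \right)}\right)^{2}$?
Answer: $\frac{4489}{36} \approx 124.69$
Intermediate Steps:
$q{\left(D,f \right)} = \frac{D + f}{-3 + D}$
$y{\left(n \right)} = -2 + n$ ($y{\left(n \right)} = n - 2 = -2 + n$)
$O = -2$ ($O = -4 + 2 \left(-3 + \left(-2 + 4\right)\right)^{2} = -4 + 2 \left(-3 + 2\right)^{2} = -4 + 2 \left(-1\right)^{2} = -4 + 2 \cdot 1 = -4 + 2 = -2$)
$\left(\left(-9 + u{\left(q{\left(-3,4 \right)} \right)}\right) + O\right)^{2} = \left(\left(-9 + \frac{-3 + 4}{-3 - 3}\right) - 2\right)^{2} = \left(\left(-9 + \frac{1}{-6} \cdot 1\right) - 2\right)^{2} = \left(\left(-9 - \frac{1}{6}\right) - 2\right)^{2} = \left(- \frac{55}{6} - 2\right)^{2} = \left(- \frac{67}{6}\right)^{2} = \frac{4489}{36}$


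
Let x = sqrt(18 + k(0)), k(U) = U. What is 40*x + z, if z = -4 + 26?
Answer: 22 + 120*sqrt(2) ≈ 191.71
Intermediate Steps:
z = 22
x = 3*sqrt(2) (x = sqrt(18 + 0) = sqrt(18) = 3*sqrt(2) ≈ 4.2426)
40*x + z = 40*(3*sqrt(2)) + 22 = 120*sqrt(2) + 22 = 22 + 120*sqrt(2)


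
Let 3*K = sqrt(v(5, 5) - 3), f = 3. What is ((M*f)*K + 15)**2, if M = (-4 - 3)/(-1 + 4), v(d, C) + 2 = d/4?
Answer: 2455/12 - 35*I*sqrt(15) ≈ 204.58 - 135.55*I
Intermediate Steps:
v(d, C) = -2 + d/4
K = I*sqrt(15)/6 (K = sqrt((-2 + (1/4)*5) - 3)/3 = sqrt((-2 + 5/4) - 3)/3 = sqrt(-3/4 - 3)/3 = sqrt(-15/4)/3 = (I*sqrt(15)/2)/3 = I*sqrt(15)/6 ≈ 0.6455*I)
M = -7/3 ≈ -2.3333
((M*f)*K + 15)**2 = ((-7/3*3)*(I*sqrt(15)/6) + 15)**2 = (-7*I*sqrt(15)/6 + 15)**2 = (15 - 7*I*sqrt(15)/6)**2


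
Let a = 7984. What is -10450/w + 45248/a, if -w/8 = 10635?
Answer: 24582079/4245492 ≈ 5.7902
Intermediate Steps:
w = -85080 (w = -8*10635 = -85080)
-10450/w + 45248/a = -10450/(-85080) + 45248/7984 = -10450*(-1/85080) + 45248*(1/7984) = 1045/8508 + 2828/499 = 24582079/4245492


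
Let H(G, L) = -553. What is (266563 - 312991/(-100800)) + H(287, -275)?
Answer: 3830588713/14400 ≈ 2.6601e+5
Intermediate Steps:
(266563 - 312991/(-100800)) + H(287, -275) = (266563 - 312991/(-100800)) - 553 = (266563 - 312991*(-1/100800)) - 553 = (266563 + 44713/14400) - 553 = 3838551913/14400 - 553 = 3830588713/14400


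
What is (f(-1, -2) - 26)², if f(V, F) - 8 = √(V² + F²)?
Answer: (18 - √5)² ≈ 248.50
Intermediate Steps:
f(V, F) = 8 + √(F² + V²) (f(V, F) = 8 + √(V² + F²) = 8 + √(F² + V²))
(f(-1, -2) - 26)² = ((8 + √((-2)² + (-1)²)) - 26)² = ((8 + √(4 + 1)) - 26)² = ((8 + √5) - 26)² = (-18 + √5)²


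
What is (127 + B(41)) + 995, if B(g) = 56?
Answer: 1178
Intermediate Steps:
(127 + B(41)) + 995 = (127 + 56) + 995 = 183 + 995 = 1178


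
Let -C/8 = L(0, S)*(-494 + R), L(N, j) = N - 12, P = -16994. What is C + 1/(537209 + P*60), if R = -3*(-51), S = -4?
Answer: -15792861217/482431 ≈ -32736.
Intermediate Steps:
L(N, j) = -12 + N
R = 153
C = -32736 (C = -8*(-12 + 0)*(-494 + 153) = -(-96)*(-341) = -8*4092 = -32736)
C + 1/(537209 + P*60) = -32736 + 1/(537209 - 16994*60) = -32736 + 1/(537209 - 1019640) = -32736 + 1/(-482431) = -32736 - 1/482431 = -15792861217/482431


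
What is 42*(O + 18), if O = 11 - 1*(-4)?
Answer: 1386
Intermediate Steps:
O = 15 (O = 11 + 4 = 15)
42*(O + 18) = 42*(15 + 18) = 42*33 = 1386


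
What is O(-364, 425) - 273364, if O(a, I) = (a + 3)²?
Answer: -143043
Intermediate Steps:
O(a, I) = (3 + a)²
O(-364, 425) - 273364 = (3 - 364)² - 273364 = (-361)² - 273364 = 130321 - 273364 = -143043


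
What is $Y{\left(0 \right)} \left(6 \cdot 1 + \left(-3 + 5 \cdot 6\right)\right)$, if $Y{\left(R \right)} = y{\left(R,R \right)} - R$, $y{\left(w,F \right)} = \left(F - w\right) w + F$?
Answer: $0$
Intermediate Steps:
$y{\left(w,F \right)} = F + w \left(F - w\right)$ ($y{\left(w,F \right)} = w \left(F - w\right) + F = F + w \left(F - w\right)$)
$Y{\left(R \right)} = 0$ ($Y{\left(R \right)} = \left(R - R^{2} + R R\right) - R = \left(R - R^{2} + R^{2}\right) - R = R - R = 0$)
$Y{\left(0 \right)} \left(6 \cdot 1 + \left(-3 + 5 \cdot 6\right)\right) = 0 \left(6 \cdot 1 + \left(-3 + 5 \cdot 6\right)\right) = 0 \left(6 + \left(-3 + 30\right)\right) = 0 \left(6 + 27\right) = 0 \cdot 33 = 0$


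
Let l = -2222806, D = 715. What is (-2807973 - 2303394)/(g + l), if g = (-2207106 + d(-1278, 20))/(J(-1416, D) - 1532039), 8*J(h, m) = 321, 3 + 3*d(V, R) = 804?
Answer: 62644867949697/27242672676034 ≈ 2.2995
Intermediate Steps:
d(V, R) = 267 (d(V, R) = -1 + (1/3)*804 = -1 + 268 = 267)
J(h, m) = 321/8 (J(h, m) = (1/8)*321 = 321/8)
g = 17654712/12255991 (g = (-2207106 + 267)/(321/8 - 1532039) = -2206839/(-12255991/8) = -2206839*(-8/12255991) = 17654712/12255991 ≈ 1.4405)
(-2807973 - 2303394)/(g + l) = (-2807973 - 2303394)/(17654712/12255991 - 2222806) = -5111367/(-27242672676034/12255991) = -5111367*(-12255991/27242672676034) = 62644867949697/27242672676034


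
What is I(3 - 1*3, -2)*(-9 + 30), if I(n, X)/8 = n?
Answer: 0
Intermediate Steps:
I(n, X) = 8*n
I(3 - 1*3, -2)*(-9 + 30) = (8*(3 - 1*3))*(-9 + 30) = (8*(3 - 3))*21 = (8*0)*21 = 0*21 = 0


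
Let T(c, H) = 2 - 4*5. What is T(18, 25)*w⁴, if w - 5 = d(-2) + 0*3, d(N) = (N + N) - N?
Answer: -1458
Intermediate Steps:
d(N) = N (d(N) = 2*N - N = N)
T(c, H) = -18 (T(c, H) = 2 - 20 = -18)
w = 3 (w = 5 + (-2 + 0*3) = 5 + (-2 + 0) = 5 - 2 = 3)
T(18, 25)*w⁴ = -18*3⁴ = -18*81 = -1458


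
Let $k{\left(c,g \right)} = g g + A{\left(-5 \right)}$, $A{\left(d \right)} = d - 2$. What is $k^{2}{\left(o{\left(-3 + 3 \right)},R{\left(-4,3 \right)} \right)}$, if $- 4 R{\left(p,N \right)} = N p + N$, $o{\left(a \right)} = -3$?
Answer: $\frac{961}{256} \approx 3.7539$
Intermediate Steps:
$A{\left(d \right)} = -2 + d$ ($A{\left(d \right)} = d - 2 = -2 + d$)
$R{\left(p,N \right)} = - \frac{N}{4} - \frac{N p}{4}$ ($R{\left(p,N \right)} = - \frac{N p + N}{4} = - \frac{N + N p}{4} = - \frac{N}{4} - \frac{N p}{4}$)
$k{\left(c,g \right)} = -7 + g^{2}$ ($k{\left(c,g \right)} = g g - 7 = g^{2} - 7 = -7 + g^{2}$)
$k^{2}{\left(o{\left(-3 + 3 \right)},R{\left(-4,3 \right)} \right)} = \left(-7 + \left(\left(- \frac{1}{4}\right) 3 \left(1 - 4\right)\right)^{2}\right)^{2} = \left(-7 + \left(\left(- \frac{1}{4}\right) 3 \left(-3\right)\right)^{2}\right)^{2} = \left(-7 + \left(\frac{9}{4}\right)^{2}\right)^{2} = \left(-7 + \frac{81}{16}\right)^{2} = \left(- \frac{31}{16}\right)^{2} = \frac{961}{256}$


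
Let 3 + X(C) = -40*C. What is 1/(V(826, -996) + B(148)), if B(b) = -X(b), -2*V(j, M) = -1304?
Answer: 1/6575 ≈ 0.00015209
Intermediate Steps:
V(j, M) = 652 (V(j, M) = -1/2*(-1304) = 652)
X(C) = -3 - 40*C
B(b) = 3 + 40*b (B(b) = -(-3 - 40*b) = 3 + 40*b)
1/(V(826, -996) + B(148)) = 1/(652 + (3 + 40*148)) = 1/(652 + (3 + 5920)) = 1/(652 + 5923) = 1/6575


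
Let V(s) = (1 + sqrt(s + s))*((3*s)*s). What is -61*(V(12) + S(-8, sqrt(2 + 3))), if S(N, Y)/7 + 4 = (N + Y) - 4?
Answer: -19520 - 52704*sqrt(6) - 427*sqrt(5) ≈ -1.4957e+5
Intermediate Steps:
S(N, Y) = -56 + 7*N + 7*Y (S(N, Y) = -28 + 7*((N + Y) - 4) = -28 + 7*(-4 + N + Y) = -28 + (-28 + 7*N + 7*Y) = -56 + 7*N + 7*Y)
V(s) = 3*s**2*(1 + sqrt(2)*sqrt(s)) (V(s) = (1 + sqrt(2*s))*(3*s**2) = (1 + sqrt(2)*sqrt(s))*(3*s**2) = 3*s**2*(1 + sqrt(2)*sqrt(s)))
-61*(V(12) + S(-8, sqrt(2 + 3))) = -61*((3*12**2 + 3*sqrt(2)*12**(5/2)) + (-56 + 7*(-8) + 7*sqrt(2 + 3))) = -61*((3*144 + 3*sqrt(2)*(288*sqrt(3))) + (-56 - 56 + 7*sqrt(5))) = -61*((432 + 864*sqrt(6)) + (-112 + 7*sqrt(5))) = -61*(320 + 7*sqrt(5) + 864*sqrt(6)) = -19520 - 52704*sqrt(6) - 427*sqrt(5)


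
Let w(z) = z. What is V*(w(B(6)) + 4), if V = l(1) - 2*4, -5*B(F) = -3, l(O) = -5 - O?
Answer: -322/5 ≈ -64.400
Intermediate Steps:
B(F) = ⅗ (B(F) = -⅕*(-3) = ⅗)
V = -14 (V = (-5 - 1*1) - 2*4 = (-5 - 1) - 8 = -6 - 8 = -14)
V*(w(B(6)) + 4) = -14*(⅗ + 4) = -14*23/5 = -322/5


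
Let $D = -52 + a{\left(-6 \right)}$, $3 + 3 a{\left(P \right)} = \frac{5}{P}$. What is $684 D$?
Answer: $-36442$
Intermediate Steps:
$a{\left(P \right)} = -1 + \frac{5}{3 P}$ ($a{\left(P \right)} = -1 + \frac{5 \frac{1}{P}}{3} = -1 + \frac{5}{3 P}$)
$D = - \frac{959}{18}$ ($D = -52 + \frac{\frac{5}{3} - -6}{-6} = -52 - \frac{\frac{5}{3} + 6}{6} = -52 - \frac{23}{18} = - \frac{959}{18} \approx -53.278$)
$684 D = 684 \left(- \frac{959}{18}\right) = -36442$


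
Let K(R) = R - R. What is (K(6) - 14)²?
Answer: 196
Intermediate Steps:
K(R) = 0
(K(6) - 14)² = (0 - 14)² = (-14)² = 196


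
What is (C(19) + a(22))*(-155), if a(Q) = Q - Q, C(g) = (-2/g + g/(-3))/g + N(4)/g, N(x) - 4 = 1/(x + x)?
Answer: 163525/8664 ≈ 18.874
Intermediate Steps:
N(x) = 4 + 1/(2*x) (N(x) = 4 + 1/(x + x) = 4 + 1/(2*x))
C(g) = 33/(8*g) + (-2/g - g/3)/g (C(g) = (-2/g + g/(-3))/g + (4 + (½)/4)/g = (-2/g + g*(-⅓))/g + (4 + (½)*(¼))/g = (-2/g - g/3)/g + (4 + ⅛)/g = (-2/g - g/3)/g + 33/(8*g) = 33/(8*g) + (-2/g - g/3)/g)
a(Q) = 0
(C(19) + a(22))*(-155) = ((-⅓ - 2/19² + (33/8)/19) + 0)*(-155) = ((-⅓ - 2*1/361 + (33/8)*(1/19)) + 0)*(-155) = ((-⅓ - 2/361 + 33/152) + 0)*(-155) = (-1055/8664 + 0)*(-155) = -1055/8664*(-155) = 163525/8664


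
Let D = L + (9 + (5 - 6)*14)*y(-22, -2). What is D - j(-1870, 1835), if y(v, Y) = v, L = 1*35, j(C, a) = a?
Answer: -1690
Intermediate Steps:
L = 35
D = 145 (D = 35 + (9 + (5 - 6)*14)*(-22) = 35 + (9 - 1*14)*(-22) = 35 + (9 - 14)*(-22) = 35 - 5*(-22) = 35 + 110 = 145)
D - j(-1870, 1835) = 145 - 1*1835 = 145 - 1835 = -1690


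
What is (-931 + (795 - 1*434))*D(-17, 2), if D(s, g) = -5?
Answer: 2850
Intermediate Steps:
(-931 + (795 - 1*434))*D(-17, 2) = (-931 + (795 - 1*434))*(-5) = (-931 + (795 - 434))*(-5) = (-931 + 361)*(-5) = -570*(-5) = 2850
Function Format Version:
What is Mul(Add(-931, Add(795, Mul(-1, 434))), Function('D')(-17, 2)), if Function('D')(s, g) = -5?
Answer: 2850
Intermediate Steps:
Mul(Add(-931, Add(795, Mul(-1, 434))), Function('D')(-17, 2)) = Mul(Add(-931, Add(795, Mul(-1, 434))), -5) = Mul(Add(-931, Add(795, -434)), -5) = Mul(Add(-931, 361), -5) = Mul(-570, -5) = 2850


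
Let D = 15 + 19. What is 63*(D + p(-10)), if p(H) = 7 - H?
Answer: 3213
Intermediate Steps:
D = 34
63*(D + p(-10)) = 63*(34 + (7 - 1*(-10))) = 63*(34 + (7 + 10)) = 63*(34 + 17) = 63*51 = 3213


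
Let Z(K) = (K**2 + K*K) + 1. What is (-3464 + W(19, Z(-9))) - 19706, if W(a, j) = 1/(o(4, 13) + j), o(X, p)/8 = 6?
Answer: -4888869/211 ≈ -23170.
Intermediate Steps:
Z(K) = 1 + 2*K**2 (Z(K) = (K**2 + K**2) + 1 = 2*K**2 + 1 = 1 + 2*K**2)
o(X, p) = 48 (o(X, p) = 8*6 = 48)
W(a, j) = 1/(48 + j)
(-3464 + W(19, Z(-9))) - 19706 = (-3464 + 1/(48 + (1 + 2*(-9)**2))) - 19706 = (-3464 + 1/(48 + (1 + 2*81))) - 19706 = (-3464 + 1/(48 + (1 + 162))) - 19706 = (-3464 + 1/(48 + 163)) - 19706 = (-3464 + 1/211) - 19706 = -730903/211 - 19706 = -4888869/211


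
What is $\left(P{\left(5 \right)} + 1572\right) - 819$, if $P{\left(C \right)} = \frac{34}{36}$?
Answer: $\frac{13571}{18} \approx 753.94$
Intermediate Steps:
$P{\left(C \right)} = \frac{17}{18}$ ($P{\left(C \right)} = 34 \cdot \frac{1}{36} = \frac{17}{18}$)
$\left(P{\left(5 \right)} + 1572\right) - 819 = \left(\frac{17}{18} + 1572\right) - 819 = \frac{28313}{18} - 819 = \frac{13571}{18}$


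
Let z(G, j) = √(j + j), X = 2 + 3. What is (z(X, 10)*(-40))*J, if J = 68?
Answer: -5440*√5 ≈ -12164.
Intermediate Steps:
X = 5
z(G, j) = √2*√j (z(G, j) = √(2*j) = √2*√j)
(z(X, 10)*(-40))*J = ((√2*√10)*(-40))*68 = ((2*√5)*(-40))*68 = -80*√5*68 = -5440*√5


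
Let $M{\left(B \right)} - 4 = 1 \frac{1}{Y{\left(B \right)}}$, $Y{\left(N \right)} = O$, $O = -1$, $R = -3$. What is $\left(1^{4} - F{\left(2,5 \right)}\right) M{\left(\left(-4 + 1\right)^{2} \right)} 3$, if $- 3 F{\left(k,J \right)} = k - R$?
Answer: $24$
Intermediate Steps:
$F{\left(k,J \right)} = -1 - \frac{k}{3}$ ($F{\left(k,J \right)} = - \frac{k - -3}{3} = - \frac{k + 3}{3} = - \frac{3 + k}{3} = -1 - \frac{k}{3}$)
$Y{\left(N \right)} = -1$
$M{\left(B \right)} = 3$ ($M{\left(B \right)} = 4 + 1 \frac{1}{-1} = 4 + 1 \left(-1\right) = 4 - 1 = 3$)
$\left(1^{4} - F{\left(2,5 \right)}\right) M{\left(\left(-4 + 1\right)^{2} \right)} 3 = \left(1^{4} - \left(-1 - \frac{2}{3}\right)\right) 3 \cdot 3 = \left(1 - \left(-1 - \frac{2}{3}\right)\right) 3 \cdot 3 = \left(1 - - \frac{5}{3}\right) 3 \cdot 3 = \left(1 + \frac{5}{3}\right) 3 \cdot 3 = \frac{8}{3} \cdot 3 \cdot 3 = 8 \cdot 3 = 24$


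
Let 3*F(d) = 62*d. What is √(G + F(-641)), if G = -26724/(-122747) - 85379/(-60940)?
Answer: I*√97172190378541894935/85651170 ≈ 115.09*I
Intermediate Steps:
F(d) = 62*d/3 (F(d) = (62*d)/3 = 62*d/3)
G = 92431883/57100780 (G = -26724*(-1/122747) - 85379*(-1/60940) = 204/937 + 85379/60940 = 92431883/57100780 ≈ 1.6187)
√(G + F(-641)) = √(92431883/57100780 + (62/3)*(-641)) = √(92431883/57100780 - 39742/3) = √(-2269021903111/171302340) = I*√97172190378541894935/85651170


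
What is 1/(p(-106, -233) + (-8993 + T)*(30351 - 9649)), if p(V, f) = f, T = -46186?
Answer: -1/1142315891 ≈ -8.7541e-10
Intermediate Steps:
1/(p(-106, -233) + (-8993 + T)*(30351 - 9649)) = 1/(-233 + (-8993 - 46186)*(30351 - 9649)) = 1/(-233 - 55179*20702) = 1/(-233 - 1142315658) = 1/(-1142315891) = -1/1142315891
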